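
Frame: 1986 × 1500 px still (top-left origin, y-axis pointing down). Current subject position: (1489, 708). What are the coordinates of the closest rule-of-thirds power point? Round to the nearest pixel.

x = 1324 px, y = 500 px

Third lines: x ∈ {662, 1324}, y ∈ {500, 1000}.
1489 is closer to x = 1324; 708 is closer to y = 500.
So the nearest intersection is the upper-right power point.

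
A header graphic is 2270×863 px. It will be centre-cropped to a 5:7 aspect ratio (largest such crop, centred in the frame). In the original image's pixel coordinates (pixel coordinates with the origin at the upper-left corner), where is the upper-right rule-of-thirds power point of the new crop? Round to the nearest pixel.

(1238, 288)

2270/863 > 5/7, so the 5:7 crop keeps the full height 863 and trims width to 863 × 5/7 = 616.43 px.
Left offset = (2270 − 616.43)/2 = 826.79 px; top offset = 0.
Upper-right is two-thirds across and one-third down within the crop:
x = 826.79 + 2 × 616.43/3 ≈ 1238; y = 0.00 + 1 × 863.00/3 ≈ 288.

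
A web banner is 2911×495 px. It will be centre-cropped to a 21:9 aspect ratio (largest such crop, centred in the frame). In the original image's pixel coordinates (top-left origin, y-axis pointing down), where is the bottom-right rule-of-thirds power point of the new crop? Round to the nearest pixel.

2911/495 > 21/9, so the 21:9 crop keeps the full height 495 and trims width to 495 × 21/9 = 1155.00 px.
Left offset = (2911 − 1155.00)/2 = 878.00 px; top offset = 0.
Bottom-right is two-thirds across and two-thirds down within the crop:
x = 878.00 + 2 × 1155.00/3 ≈ 1648; y = 0.00 + 2 × 495.00/3 ≈ 330.

(1648, 330)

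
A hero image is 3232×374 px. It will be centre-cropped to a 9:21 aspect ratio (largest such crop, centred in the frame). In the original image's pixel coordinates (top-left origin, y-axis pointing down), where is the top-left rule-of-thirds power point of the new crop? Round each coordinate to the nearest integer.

(1589, 125)

3232/374 > 9/21, so the 9:21 crop keeps the full height 374 and trims width to 374 × 9/21 = 160.29 px.
Left offset = (3232 − 160.29)/2 = 1535.86 px; top offset = 0.
Top-left is one-third across and one-third down within the crop:
x = 1535.86 + 1 × 160.29/3 ≈ 1589; y = 0.00 + 1 × 374.00/3 ≈ 125.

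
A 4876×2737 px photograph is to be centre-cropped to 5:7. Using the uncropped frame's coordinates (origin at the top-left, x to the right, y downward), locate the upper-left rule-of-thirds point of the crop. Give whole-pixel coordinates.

4876/2737 > 5/7, so the 5:7 crop keeps the full height 2737 and trims width to 2737 × 5/7 = 1955.00 px.
Left offset = (4876 − 1955.00)/2 = 1460.50 px; top offset = 0.
Upper-left is one-third across and one-third down within the crop:
x = 1460.50 + 1 × 1955.00/3 ≈ 2112; y = 0.00 + 1 × 2737.00/3 ≈ 912.

(2112, 912)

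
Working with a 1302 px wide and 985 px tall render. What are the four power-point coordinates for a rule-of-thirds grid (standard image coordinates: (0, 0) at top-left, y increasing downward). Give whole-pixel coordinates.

(434, 328), (868, 328), (434, 657), (868, 657)

One third of 1302 is 434; one third of 985 is 328.33.
Vertical third lines at x = 434 and x = 868; horizontal third lines at y = 328 and y = 657.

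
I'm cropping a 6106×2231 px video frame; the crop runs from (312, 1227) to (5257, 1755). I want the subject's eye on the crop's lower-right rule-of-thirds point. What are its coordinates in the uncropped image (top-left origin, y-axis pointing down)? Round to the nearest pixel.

(3609, 1579)

Crop width = 5257 − 312 = 4945 px; one third is 1648.33 px.
Crop height = 1755 − 1227 = 528 px; one third is 176.00 px.
The lower-right point is two-thirds across and two-thirds down within the crop:
x = 312 + 2 × 1648.33 ≈ 3609; y = 1227 + 2 × 176.00 ≈ 1579.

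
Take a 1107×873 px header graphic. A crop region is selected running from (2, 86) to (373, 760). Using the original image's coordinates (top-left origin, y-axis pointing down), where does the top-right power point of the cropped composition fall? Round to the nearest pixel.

x = 249 px, y = 311 px

Crop width = 373 − 2 = 371 px; one third is 123.67 px.
Crop height = 760 − 86 = 674 px; one third is 224.67 px.
The top-right point is two-thirds across and one-third down within the crop:
x = 2 + 2 × 123.67 ≈ 249; y = 86 + 1 × 224.67 ≈ 311.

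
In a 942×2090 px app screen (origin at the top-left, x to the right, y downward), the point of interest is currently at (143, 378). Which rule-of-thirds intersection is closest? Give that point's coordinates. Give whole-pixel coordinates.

x = 314 px, y = 697 px

Third lines: x ∈ {314, 628}, y ∈ {697, 1393}.
143 is closer to x = 314; 378 is closer to y = 697.
So the nearest intersection is the upper-left power point.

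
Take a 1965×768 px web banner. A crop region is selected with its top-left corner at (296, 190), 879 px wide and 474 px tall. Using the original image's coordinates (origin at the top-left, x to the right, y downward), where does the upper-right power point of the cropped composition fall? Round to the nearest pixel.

One third of the crop width 879 is 293.00 px.
One third of the crop height 474 is 158.00 px.
The upper-right point is two-thirds across and one-third down within the crop:
x = 296 + 2 × 293.00 ≈ 882; y = 190 + 1 × 158.00 ≈ 348.

x = 882 px, y = 348 px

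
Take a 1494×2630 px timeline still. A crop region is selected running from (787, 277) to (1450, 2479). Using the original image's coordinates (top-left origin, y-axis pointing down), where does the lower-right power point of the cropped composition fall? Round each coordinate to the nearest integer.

Crop width = 1450 − 787 = 663 px; one third is 221.00 px.
Crop height = 2479 − 277 = 2202 px; one third is 734.00 px.
The lower-right point is two-thirds across and two-thirds down within the crop:
x = 787 + 2 × 221.00 ≈ 1229; y = 277 + 2 × 734.00 ≈ 1745.

(1229, 1745)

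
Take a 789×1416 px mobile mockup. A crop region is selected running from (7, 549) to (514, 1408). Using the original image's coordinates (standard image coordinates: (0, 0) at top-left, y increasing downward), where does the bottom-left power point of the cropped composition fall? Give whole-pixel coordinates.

(176, 1122)

Crop width = 514 − 7 = 507 px; one third is 169.00 px.
Crop height = 1408 − 549 = 859 px; one third is 286.33 px.
The bottom-left point is one-third across and two-thirds down within the crop:
x = 7 + 1 × 169.00 ≈ 176; y = 549 + 2 × 286.33 ≈ 1122.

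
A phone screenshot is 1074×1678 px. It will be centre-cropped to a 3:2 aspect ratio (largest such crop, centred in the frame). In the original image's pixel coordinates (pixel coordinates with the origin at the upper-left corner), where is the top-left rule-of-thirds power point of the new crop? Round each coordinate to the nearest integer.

(358, 720)

1074/1678 < 3/2, so the 3:2 crop keeps the full width 1074 and trims height to 1074 × 2/3 = 716.00 px.
Top offset = (1678 − 716.00)/2 = 481.00 px; left offset = 0.
Top-left is one-third across and one-third down within the crop:
x = 0.00 + 1 × 1074.00/3 ≈ 358; y = 481.00 + 1 × 716.00/3 ≈ 720.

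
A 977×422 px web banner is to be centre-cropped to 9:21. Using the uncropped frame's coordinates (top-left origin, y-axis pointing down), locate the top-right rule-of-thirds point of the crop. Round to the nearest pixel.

977/422 > 9/21, so the 9:21 crop keeps the full height 422 and trims width to 422 × 9/21 = 180.86 px.
Left offset = (977 − 180.86)/2 = 398.07 px; top offset = 0.
Top-right is two-thirds across and one-third down within the crop:
x = 398.07 + 2 × 180.86/3 ≈ 519; y = 0.00 + 1 × 422.00/3 ≈ 141.

x = 519 px, y = 141 px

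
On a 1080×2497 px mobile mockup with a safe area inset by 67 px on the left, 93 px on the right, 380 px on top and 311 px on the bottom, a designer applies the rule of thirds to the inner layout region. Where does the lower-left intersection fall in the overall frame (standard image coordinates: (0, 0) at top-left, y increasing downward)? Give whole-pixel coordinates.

x = 374 px, y = 1584 px

Content width = 1080 − 67 − 93 = 920 px; content height = 2497 − 380 − 311 = 1806 px.
Lower-left is one-third across and two-thirds down within the inner layout region.
x = 67 + 1 × 920/3 = 67 + 306.67 ≈ 374
y = 380 + 2 × 1806/3 = 380 + 1204.00 ≈ 1584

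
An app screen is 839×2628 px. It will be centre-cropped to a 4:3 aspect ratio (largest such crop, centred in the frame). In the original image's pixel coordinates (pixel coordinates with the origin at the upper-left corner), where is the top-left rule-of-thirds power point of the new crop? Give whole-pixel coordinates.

x = 280 px, y = 1209 px

839/2628 < 4/3, so the 4:3 crop keeps the full width 839 and trims height to 839 × 3/4 = 629.25 px.
Top offset = (2628 − 629.25)/2 = 999.38 px; left offset = 0.
Top-left is one-third across and one-third down within the crop:
x = 0.00 + 1 × 839.00/3 ≈ 280; y = 999.38 + 1 × 629.25/3 ≈ 1209.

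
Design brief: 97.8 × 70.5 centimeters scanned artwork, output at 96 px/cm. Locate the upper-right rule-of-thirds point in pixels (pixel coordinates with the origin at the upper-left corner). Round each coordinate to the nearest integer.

In pixels the canvas is 97.8 × 96 = 9388.8 wide and 70.5 × 96 = 6768 tall.
The upper-right point is two-thirds across and one-third down:
x = 2 × 9388.8/3 ≈ 6259; y = 1 × 6768/3 ≈ 2256.

x = 6259 px, y = 2256 px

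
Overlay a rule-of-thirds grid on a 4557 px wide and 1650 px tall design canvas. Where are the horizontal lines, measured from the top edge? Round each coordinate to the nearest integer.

y = 550 px and y = 1100 px

1650 / 3 = 550, so the horizontal lines sit at one and two thirds of 1650.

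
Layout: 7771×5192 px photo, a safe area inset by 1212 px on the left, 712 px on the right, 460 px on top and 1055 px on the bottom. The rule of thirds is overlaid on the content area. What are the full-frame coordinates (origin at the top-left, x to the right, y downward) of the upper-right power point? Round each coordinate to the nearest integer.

(5110, 1686)

Content width = 7771 − 1212 − 712 = 5847 px; content height = 5192 − 460 − 1055 = 3677 px.
Upper-right is two-thirds across and one-third down within the content area.
x = 1212 + 2 × 5847/3 = 1212 + 3898.00 ≈ 5110
y = 460 + 1 × 3677/3 = 460 + 1225.67 ≈ 1686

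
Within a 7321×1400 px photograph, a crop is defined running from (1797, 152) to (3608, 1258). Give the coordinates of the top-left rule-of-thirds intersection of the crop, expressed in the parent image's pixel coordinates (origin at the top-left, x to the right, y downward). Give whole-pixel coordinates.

x = 2401 px, y = 521 px

Crop width = 3608 − 1797 = 1811 px; one third is 603.67 px.
Crop height = 1258 − 152 = 1106 px; one third is 368.67 px.
The top-left point is one-third across and one-third down within the crop:
x = 1797 + 1 × 603.67 ≈ 2401; y = 152 + 1 × 368.67 ≈ 521.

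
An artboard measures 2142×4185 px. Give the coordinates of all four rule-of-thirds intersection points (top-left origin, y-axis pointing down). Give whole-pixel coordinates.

One third of 2142 is 714; one third of 4185 is 1395.
Vertical third lines at x = 714 and x = 1428; horizontal third lines at y = 1395 and y = 2790.

(714, 1395), (1428, 1395), (714, 2790), (1428, 2790)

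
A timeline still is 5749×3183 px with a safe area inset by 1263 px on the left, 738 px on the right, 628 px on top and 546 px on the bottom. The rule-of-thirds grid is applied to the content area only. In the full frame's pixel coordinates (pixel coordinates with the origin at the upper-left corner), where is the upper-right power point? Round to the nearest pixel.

x = 3762 px, y = 1298 px

Content width = 5749 − 1263 − 738 = 3748 px; content height = 3183 − 628 − 546 = 2009 px.
Upper-right is two-thirds across and one-third down within the content area.
x = 1263 + 2 × 3748/3 = 1263 + 2498.67 ≈ 3762
y = 628 + 1 × 2009/3 = 628 + 669.67 ≈ 1298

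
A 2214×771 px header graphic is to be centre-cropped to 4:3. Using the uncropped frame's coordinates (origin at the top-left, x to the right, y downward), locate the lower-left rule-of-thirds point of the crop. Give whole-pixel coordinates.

2214/771 > 4/3, so the 4:3 crop keeps the full height 771 and trims width to 771 × 4/3 = 1028.00 px.
Left offset = (2214 − 1028.00)/2 = 593.00 px; top offset = 0.
Lower-left is one-third across and two-thirds down within the crop:
x = 593.00 + 1 × 1028.00/3 ≈ 936; y = 0.00 + 2 × 771.00/3 ≈ 514.

(936, 514)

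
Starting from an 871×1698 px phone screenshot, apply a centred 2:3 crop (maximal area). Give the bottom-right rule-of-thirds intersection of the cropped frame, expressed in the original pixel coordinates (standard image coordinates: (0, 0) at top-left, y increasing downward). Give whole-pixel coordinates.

(581, 1067)

871/1698 < 2/3, so the 2:3 crop keeps the full width 871 and trims height to 871 × 3/2 = 1306.50 px.
Top offset = (1698 − 1306.50)/2 = 195.75 px; left offset = 0.
Bottom-right is two-thirds across and two-thirds down within the crop:
x = 0.00 + 2 × 871.00/3 ≈ 581; y = 195.75 + 2 × 1306.50/3 ≈ 1067.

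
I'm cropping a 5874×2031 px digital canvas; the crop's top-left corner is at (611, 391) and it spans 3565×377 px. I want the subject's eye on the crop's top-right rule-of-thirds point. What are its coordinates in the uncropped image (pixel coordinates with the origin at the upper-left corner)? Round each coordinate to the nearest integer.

One third of the crop width 3565 is 1188.33 px.
One third of the crop height 377 is 125.67 px.
The top-right point is two-thirds across and one-third down within the crop:
x = 611 + 2 × 1188.33 ≈ 2988; y = 391 + 1 × 125.67 ≈ 517.

x = 2988 px, y = 517 px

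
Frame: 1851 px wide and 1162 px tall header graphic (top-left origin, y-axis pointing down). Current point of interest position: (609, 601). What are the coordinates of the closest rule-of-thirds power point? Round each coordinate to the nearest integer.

Third lines: x ∈ {617, 1234}, y ∈ {387, 775}.
609 is closer to x = 617; 601 is closer to y = 775.
So the nearest intersection is the lower-left power point.

(617, 775)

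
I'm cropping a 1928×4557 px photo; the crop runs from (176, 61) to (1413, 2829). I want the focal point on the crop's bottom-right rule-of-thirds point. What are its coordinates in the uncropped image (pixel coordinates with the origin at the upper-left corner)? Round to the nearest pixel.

(1001, 1906)

Crop width = 1413 − 176 = 1237 px; one third is 412.33 px.
Crop height = 2829 − 61 = 2768 px; one third is 922.67 px.
The bottom-right point is two-thirds across and two-thirds down within the crop:
x = 176 + 2 × 412.33 ≈ 1001; y = 61 + 2 × 922.67 ≈ 1906.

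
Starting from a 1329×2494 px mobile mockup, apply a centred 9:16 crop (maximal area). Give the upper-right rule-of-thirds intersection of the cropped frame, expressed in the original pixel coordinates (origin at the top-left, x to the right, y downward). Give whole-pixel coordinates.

1329/2494 < 9/16, so the 9:16 crop keeps the full width 1329 and trims height to 1329 × 16/9 = 2362.67 px.
Top offset = (2494 − 2362.67)/2 = 65.67 px; left offset = 0.
Upper-right is two-thirds across and one-third down within the crop:
x = 0.00 + 2 × 1329.00/3 ≈ 886; y = 65.67 + 1 × 2362.67/3 ≈ 853.

(886, 853)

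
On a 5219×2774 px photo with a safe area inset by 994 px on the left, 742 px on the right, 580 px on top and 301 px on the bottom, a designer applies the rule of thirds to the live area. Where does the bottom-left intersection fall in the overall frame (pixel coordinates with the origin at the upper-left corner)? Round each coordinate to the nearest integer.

Content width = 5219 − 994 − 742 = 3483 px; content height = 2774 − 580 − 301 = 1893 px.
Bottom-left is one-third across and two-thirds down within the live area.
x = 994 + 1 × 3483/3 = 994 + 1161.00 ≈ 2155
y = 580 + 2 × 1893/3 = 580 + 1262.00 ≈ 1842

(2155, 1842)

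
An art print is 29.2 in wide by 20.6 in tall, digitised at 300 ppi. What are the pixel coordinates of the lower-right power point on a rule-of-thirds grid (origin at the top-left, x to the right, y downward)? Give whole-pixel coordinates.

(5840, 4120)

In pixels the canvas is 29.2 × 300 = 8760 wide and 20.6 × 300 = 6180 tall.
The lower-right point is two-thirds across and two-thirds down:
x = 2 × 8760/3 ≈ 5840; y = 2 × 6180/3 ≈ 4120.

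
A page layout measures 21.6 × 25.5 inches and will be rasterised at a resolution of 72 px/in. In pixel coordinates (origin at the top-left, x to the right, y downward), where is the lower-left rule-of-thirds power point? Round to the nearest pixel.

In pixels the canvas is 21.6 × 72 = 1555.2 wide and 25.5 × 72 = 1836 tall.
The lower-left point is one-third across and two-thirds down:
x = 1 × 1555.2/3 ≈ 518; y = 2 × 1836/3 ≈ 1224.

(518, 1224)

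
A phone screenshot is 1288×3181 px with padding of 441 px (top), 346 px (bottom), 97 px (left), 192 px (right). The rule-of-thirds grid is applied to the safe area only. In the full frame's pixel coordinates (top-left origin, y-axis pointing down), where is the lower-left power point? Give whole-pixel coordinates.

x = 430 px, y = 2037 px

Content width = 1288 − 97 − 192 = 999 px; content height = 3181 − 441 − 346 = 2394 px.
Lower-left is one-third across and two-thirds down within the safe area.
x = 97 + 1 × 999/3 = 97 + 333.00 ≈ 430
y = 441 + 2 × 2394/3 = 441 + 1596.00 ≈ 2037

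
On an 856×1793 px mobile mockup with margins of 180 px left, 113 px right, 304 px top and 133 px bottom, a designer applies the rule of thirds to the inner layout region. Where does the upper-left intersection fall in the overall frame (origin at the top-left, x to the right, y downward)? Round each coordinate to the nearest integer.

(368, 756)

Content width = 856 − 180 − 113 = 563 px; content height = 1793 − 304 − 133 = 1356 px.
Upper-left is one-third across and one-third down within the inner layout region.
x = 180 + 1 × 563/3 = 180 + 187.67 ≈ 368
y = 304 + 1 × 1356/3 = 304 + 452.00 ≈ 756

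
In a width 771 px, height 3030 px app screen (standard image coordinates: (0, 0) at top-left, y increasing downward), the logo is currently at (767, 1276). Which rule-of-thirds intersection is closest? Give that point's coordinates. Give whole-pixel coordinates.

Third lines: x ∈ {257, 514}, y ∈ {1010, 2020}.
767 is closer to x = 514; 1276 is closer to y = 1010.
So the nearest intersection is the upper-right power point.

(514, 1010)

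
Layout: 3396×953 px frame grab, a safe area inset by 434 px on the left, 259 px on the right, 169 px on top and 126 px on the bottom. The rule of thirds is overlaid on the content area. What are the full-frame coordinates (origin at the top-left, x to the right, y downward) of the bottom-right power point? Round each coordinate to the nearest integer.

Content width = 3396 − 434 − 259 = 2703 px; content height = 953 − 169 − 126 = 658 px.
Bottom-right is two-thirds across and two-thirds down within the content area.
x = 434 + 2 × 2703/3 = 434 + 1802.00 ≈ 2236
y = 169 + 2 × 658/3 = 169 + 438.67 ≈ 608

(2236, 608)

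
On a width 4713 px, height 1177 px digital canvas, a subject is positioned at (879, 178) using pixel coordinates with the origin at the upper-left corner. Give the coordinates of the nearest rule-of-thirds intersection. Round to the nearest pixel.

Third lines: x ∈ {1571, 3142}, y ∈ {392, 785}.
879 is closer to x = 1571; 178 is closer to y = 392.
So the nearest intersection is the upper-left power point.

(1571, 392)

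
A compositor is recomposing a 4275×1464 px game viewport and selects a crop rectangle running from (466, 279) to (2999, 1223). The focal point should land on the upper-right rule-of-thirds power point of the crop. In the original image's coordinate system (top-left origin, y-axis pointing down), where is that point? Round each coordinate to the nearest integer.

Crop width = 2999 − 466 = 2533 px; one third is 844.33 px.
Crop height = 1223 − 279 = 944 px; one third is 314.67 px.
The upper-right point is two-thirds across and one-third down within the crop:
x = 466 + 2 × 844.33 ≈ 2155; y = 279 + 1 × 314.67 ≈ 594.

(2155, 594)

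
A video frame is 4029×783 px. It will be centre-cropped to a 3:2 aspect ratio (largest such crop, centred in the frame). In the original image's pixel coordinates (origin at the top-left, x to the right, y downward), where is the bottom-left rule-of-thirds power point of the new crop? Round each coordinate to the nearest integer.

x = 1819 px, y = 522 px

4029/783 > 3/2, so the 3:2 crop keeps the full height 783 and trims width to 783 × 3/2 = 1174.50 px.
Left offset = (4029 − 1174.50)/2 = 1427.25 px; top offset = 0.
Bottom-left is one-third across and two-thirds down within the crop:
x = 1427.25 + 1 × 1174.50/3 ≈ 1819; y = 0.00 + 2 × 783.00/3 ≈ 522.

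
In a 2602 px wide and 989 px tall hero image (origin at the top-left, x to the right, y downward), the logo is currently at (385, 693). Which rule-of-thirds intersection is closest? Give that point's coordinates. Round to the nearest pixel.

x = 867 px, y = 659 px

Third lines: x ∈ {867, 1735}, y ∈ {330, 659}.
385 is closer to x = 867; 693 is closer to y = 659.
So the nearest intersection is the lower-left power point.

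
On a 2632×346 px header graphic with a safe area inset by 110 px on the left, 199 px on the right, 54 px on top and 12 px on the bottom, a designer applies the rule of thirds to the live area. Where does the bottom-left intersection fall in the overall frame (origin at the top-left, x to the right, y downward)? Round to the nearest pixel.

x = 884 px, y = 241 px

Content width = 2632 − 110 − 199 = 2323 px; content height = 346 − 54 − 12 = 280 px.
Bottom-left is one-third across and two-thirds down within the live area.
x = 110 + 1 × 2323/3 = 110 + 774.33 ≈ 884
y = 54 + 2 × 280/3 = 54 + 186.67 ≈ 241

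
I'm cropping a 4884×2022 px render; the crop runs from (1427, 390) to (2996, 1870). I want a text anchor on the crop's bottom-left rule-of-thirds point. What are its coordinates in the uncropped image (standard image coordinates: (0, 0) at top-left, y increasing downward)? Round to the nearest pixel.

Crop width = 2996 − 1427 = 1569 px; one third is 523.00 px.
Crop height = 1870 − 390 = 1480 px; one third is 493.33 px.
The bottom-left point is one-third across and two-thirds down within the crop:
x = 1427 + 1 × 523.00 ≈ 1950; y = 390 + 2 × 493.33 ≈ 1377.

x = 1950 px, y = 1377 px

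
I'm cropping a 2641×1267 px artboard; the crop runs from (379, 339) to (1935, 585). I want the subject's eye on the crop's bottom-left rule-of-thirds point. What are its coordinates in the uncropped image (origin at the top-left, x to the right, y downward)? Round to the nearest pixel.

x = 898 px, y = 503 px

Crop width = 1935 − 379 = 1556 px; one third is 518.67 px.
Crop height = 585 − 339 = 246 px; one third is 82.00 px.
The bottom-left point is one-third across and two-thirds down within the crop:
x = 379 + 1 × 518.67 ≈ 898; y = 339 + 2 × 82.00 ≈ 503.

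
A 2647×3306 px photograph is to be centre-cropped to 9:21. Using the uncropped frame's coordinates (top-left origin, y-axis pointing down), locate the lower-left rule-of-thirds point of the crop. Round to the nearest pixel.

x = 1087 px, y = 2204 px

2647/3306 > 9/21, so the 9:21 crop keeps the full height 3306 and trims width to 3306 × 9/21 = 1416.86 px.
Left offset = (2647 − 1416.86)/2 = 615.07 px; top offset = 0.
Lower-left is one-third across and two-thirds down within the crop:
x = 615.07 + 1 × 1416.86/3 ≈ 1087; y = 0.00 + 2 × 3306.00/3 ≈ 2204.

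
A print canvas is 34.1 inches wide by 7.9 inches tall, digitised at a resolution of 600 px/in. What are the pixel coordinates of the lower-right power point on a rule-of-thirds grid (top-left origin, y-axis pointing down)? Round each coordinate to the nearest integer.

In pixels the canvas is 34.1 × 600 = 20460 wide and 7.9 × 600 = 4740 tall.
The lower-right point is two-thirds across and two-thirds down:
x = 2 × 20460/3 ≈ 13640; y = 2 × 4740/3 ≈ 3160.

(13640, 3160)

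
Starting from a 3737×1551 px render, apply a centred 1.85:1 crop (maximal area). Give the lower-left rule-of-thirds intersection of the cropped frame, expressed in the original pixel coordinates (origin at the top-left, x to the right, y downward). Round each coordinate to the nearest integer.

3737/1551 > 1.85/1, so the 1.85:1 crop keeps the full height 1551 and trims width to 1551 × 1.85/1 = 2869.35 px.
Left offset = (3737 − 2869.35)/2 = 433.82 px; top offset = 0.
Lower-left is one-third across and two-thirds down within the crop:
x = 433.82 + 1 × 2869.35/3 ≈ 1390; y = 0.00 + 2 × 1551.00/3 ≈ 1034.

x = 1390 px, y = 1034 px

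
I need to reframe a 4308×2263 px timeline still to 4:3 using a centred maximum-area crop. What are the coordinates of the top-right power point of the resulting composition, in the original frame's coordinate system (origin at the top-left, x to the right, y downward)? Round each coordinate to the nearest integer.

4308/2263 > 4/3, so the 4:3 crop keeps the full height 2263 and trims width to 2263 × 4/3 = 3017.33 px.
Left offset = (4308 − 3017.33)/2 = 645.33 px; top offset = 0.
Top-right is two-thirds across and one-third down within the crop:
x = 645.33 + 2 × 3017.33/3 ≈ 2657; y = 0.00 + 1 × 2263.00/3 ≈ 754.

(2657, 754)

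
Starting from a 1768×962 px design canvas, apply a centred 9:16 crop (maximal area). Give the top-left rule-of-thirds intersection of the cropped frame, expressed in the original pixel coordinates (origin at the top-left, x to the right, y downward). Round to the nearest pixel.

1768/962 > 9/16, so the 9:16 crop keeps the full height 962 and trims width to 962 × 9/16 = 541.12 px.
Left offset = (1768 − 541.12)/2 = 613.44 px; top offset = 0.
Top-left is one-third across and one-third down within the crop:
x = 613.44 + 1 × 541.12/3 ≈ 794; y = 0.00 + 1 × 962.00/3 ≈ 321.

x = 794 px, y = 321 px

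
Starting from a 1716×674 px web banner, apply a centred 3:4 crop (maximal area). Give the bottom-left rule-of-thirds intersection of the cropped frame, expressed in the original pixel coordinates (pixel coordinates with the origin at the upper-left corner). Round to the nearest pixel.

1716/674 > 3/4, so the 3:4 crop keeps the full height 674 and trims width to 674 × 3/4 = 505.50 px.
Left offset = (1716 − 505.50)/2 = 605.25 px; top offset = 0.
Bottom-left is one-third across and two-thirds down within the crop:
x = 605.25 + 1 × 505.50/3 ≈ 774; y = 0.00 + 2 × 674.00/3 ≈ 449.

x = 774 px, y = 449 px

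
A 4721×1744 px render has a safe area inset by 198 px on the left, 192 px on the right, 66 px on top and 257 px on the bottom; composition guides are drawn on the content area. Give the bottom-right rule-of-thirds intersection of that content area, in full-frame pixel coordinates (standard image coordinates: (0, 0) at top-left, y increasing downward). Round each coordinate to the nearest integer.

Content width = 4721 − 198 − 192 = 4331 px; content height = 1744 − 66 − 257 = 1421 px.
Bottom-right is two-thirds across and two-thirds down within the content area.
x = 198 + 2 × 4331/3 = 198 + 2887.33 ≈ 3085
y = 66 + 2 × 1421/3 = 66 + 947.33 ≈ 1013

(3085, 1013)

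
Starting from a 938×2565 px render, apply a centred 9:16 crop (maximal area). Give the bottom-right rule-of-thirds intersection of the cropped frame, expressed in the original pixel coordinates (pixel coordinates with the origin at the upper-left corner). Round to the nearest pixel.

938/2565 < 9/16, so the 9:16 crop keeps the full width 938 and trims height to 938 × 16/9 = 1667.56 px.
Top offset = (2565 − 1667.56)/2 = 448.72 px; left offset = 0.
Bottom-right is two-thirds across and two-thirds down within the crop:
x = 0.00 + 2 × 938.00/3 ≈ 625; y = 448.72 + 2 × 1667.56/3 ≈ 1560.

x = 625 px, y = 1560 px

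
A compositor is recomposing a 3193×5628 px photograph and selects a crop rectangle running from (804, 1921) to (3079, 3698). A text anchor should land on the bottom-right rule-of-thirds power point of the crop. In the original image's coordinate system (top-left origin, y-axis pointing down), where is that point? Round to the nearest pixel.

Crop width = 3079 − 804 = 2275 px; one third is 758.33 px.
Crop height = 3698 − 1921 = 1777 px; one third is 592.33 px.
The bottom-right point is two-thirds across and two-thirds down within the crop:
x = 804 + 2 × 758.33 ≈ 2321; y = 1921 + 2 × 592.33 ≈ 3106.

x = 2321 px, y = 3106 px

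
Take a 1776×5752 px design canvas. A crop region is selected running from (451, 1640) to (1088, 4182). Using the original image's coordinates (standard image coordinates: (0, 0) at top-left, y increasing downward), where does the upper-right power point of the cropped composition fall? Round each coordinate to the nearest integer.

Crop width = 1088 − 451 = 637 px; one third is 212.33 px.
Crop height = 4182 − 1640 = 2542 px; one third is 847.33 px.
The upper-right point is two-thirds across and one-third down within the crop:
x = 451 + 2 × 212.33 ≈ 876; y = 1640 + 1 × 847.33 ≈ 2487.

(876, 2487)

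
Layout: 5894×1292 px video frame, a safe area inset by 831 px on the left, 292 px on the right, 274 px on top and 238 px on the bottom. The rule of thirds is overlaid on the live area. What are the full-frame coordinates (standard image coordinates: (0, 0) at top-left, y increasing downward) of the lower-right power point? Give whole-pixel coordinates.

Content width = 5894 − 831 − 292 = 4771 px; content height = 1292 − 274 − 238 = 780 px.
Lower-right is two-thirds across and two-thirds down within the live area.
x = 831 + 2 × 4771/3 = 831 + 3180.67 ≈ 4012
y = 274 + 2 × 780/3 = 274 + 520.00 ≈ 794

x = 4012 px, y = 794 px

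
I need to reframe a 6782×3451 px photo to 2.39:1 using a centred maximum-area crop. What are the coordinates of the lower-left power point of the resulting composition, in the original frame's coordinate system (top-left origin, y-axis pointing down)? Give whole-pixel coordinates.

x = 2261 px, y = 2198 px

6782/3451 < 2.39/1, so the 2.39:1 crop keeps the full width 6782 and trims height to 6782 × 1/2.39 = 2837.66 px.
Top offset = (3451 − 2837.66)/2 = 306.67 px; left offset = 0.
Lower-left is one-third across and two-thirds down within the crop:
x = 0.00 + 1 × 6782.00/3 ≈ 2261; y = 306.67 + 2 × 2837.66/3 ≈ 2198.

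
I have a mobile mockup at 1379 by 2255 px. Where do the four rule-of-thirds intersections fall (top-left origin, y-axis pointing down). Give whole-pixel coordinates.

(460, 752), (919, 752), (460, 1503), (919, 1503)

One third of 1379 is 459.67; one third of 2255 is 751.67.
Vertical third lines at x = 460 and x = 919; horizontal third lines at y = 752 and y = 1503.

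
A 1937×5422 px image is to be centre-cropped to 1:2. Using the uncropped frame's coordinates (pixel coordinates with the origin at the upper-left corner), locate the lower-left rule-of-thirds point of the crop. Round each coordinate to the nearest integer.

1937/5422 < 1/2, so the 1:2 crop keeps the full width 1937 and trims height to 1937 × 2/1 = 3874.00 px.
Top offset = (5422 − 3874.00)/2 = 774.00 px; left offset = 0.
Lower-left is one-third across and two-thirds down within the crop:
x = 0.00 + 1 × 1937.00/3 ≈ 646; y = 774.00 + 2 × 3874.00/3 ≈ 3357.

(646, 3357)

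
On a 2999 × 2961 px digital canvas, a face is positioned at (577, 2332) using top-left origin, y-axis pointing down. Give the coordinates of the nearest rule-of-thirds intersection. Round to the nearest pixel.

x = 1000 px, y = 1974 px

Third lines: x ∈ {1000, 1999}, y ∈ {987, 1974}.
577 is closer to x = 1000; 2332 is closer to y = 1974.
So the nearest intersection is the lower-left power point.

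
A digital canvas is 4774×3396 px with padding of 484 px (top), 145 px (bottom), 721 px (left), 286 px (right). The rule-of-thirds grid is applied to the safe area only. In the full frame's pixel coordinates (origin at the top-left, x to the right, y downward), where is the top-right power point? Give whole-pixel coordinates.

Content width = 4774 − 721 − 286 = 3767 px; content height = 3396 − 484 − 145 = 2767 px.
Top-right is two-thirds across and one-third down within the safe area.
x = 721 + 2 × 3767/3 = 721 + 2511.33 ≈ 3232
y = 484 + 1 × 2767/3 = 484 + 922.33 ≈ 1406

x = 3232 px, y = 1406 px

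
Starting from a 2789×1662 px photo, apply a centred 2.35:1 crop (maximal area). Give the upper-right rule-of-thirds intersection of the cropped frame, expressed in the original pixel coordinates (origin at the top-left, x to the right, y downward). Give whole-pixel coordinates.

2789/1662 < 2.35/1, so the 2.35:1 crop keeps the full width 2789 and trims height to 2789 × 1/2.35 = 1186.81 px.
Top offset = (1662 − 1186.81)/2 = 237.60 px; left offset = 0.
Upper-right is two-thirds across and one-third down within the crop:
x = 0.00 + 2 × 2789.00/3 ≈ 1859; y = 237.60 + 1 × 1186.81/3 ≈ 633.

(1859, 633)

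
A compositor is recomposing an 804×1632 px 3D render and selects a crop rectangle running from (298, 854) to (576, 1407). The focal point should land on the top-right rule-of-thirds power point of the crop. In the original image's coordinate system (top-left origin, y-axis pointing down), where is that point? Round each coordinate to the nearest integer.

(483, 1038)

Crop width = 576 − 298 = 278 px; one third is 92.67 px.
Crop height = 1407 − 854 = 553 px; one third is 184.33 px.
The top-right point is two-thirds across and one-third down within the crop:
x = 298 + 2 × 92.67 ≈ 483; y = 854 + 1 × 184.33 ≈ 1038.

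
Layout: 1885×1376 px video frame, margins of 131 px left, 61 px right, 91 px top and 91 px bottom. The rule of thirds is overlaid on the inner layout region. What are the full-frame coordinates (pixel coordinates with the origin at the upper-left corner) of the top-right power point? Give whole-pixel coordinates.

(1260, 489)

Content width = 1885 − 131 − 61 = 1693 px; content height = 1376 − 91 − 91 = 1194 px.
Top-right is two-thirds across and one-third down within the inner layout region.
x = 131 + 2 × 1693/3 = 131 + 1128.67 ≈ 1260
y = 91 + 1 × 1194/3 = 91 + 398.00 ≈ 489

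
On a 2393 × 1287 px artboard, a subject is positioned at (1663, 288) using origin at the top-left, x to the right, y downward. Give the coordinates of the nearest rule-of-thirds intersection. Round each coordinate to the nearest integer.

(1595, 429)

Third lines: x ∈ {798, 1595}, y ∈ {429, 858}.
1663 is closer to x = 1595; 288 is closer to y = 429.
So the nearest intersection is the upper-right power point.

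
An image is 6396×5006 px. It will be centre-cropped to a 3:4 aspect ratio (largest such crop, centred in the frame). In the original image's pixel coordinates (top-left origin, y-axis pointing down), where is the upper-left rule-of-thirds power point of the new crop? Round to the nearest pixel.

(2572, 1669)

6396/5006 > 3/4, so the 3:4 crop keeps the full height 5006 and trims width to 5006 × 3/4 = 3754.50 px.
Left offset = (6396 − 3754.50)/2 = 1320.75 px; top offset = 0.
Upper-left is one-third across and one-third down within the crop:
x = 1320.75 + 1 × 3754.50/3 ≈ 2572; y = 0.00 + 1 × 5006.00/3 ≈ 1669.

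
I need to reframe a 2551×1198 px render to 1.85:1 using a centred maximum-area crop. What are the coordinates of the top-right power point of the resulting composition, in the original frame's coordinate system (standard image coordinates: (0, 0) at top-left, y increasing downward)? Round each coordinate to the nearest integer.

2551/1198 > 1.85/1, so the 1.85:1 crop keeps the full height 1198 and trims width to 1198 × 1.85/1 = 2216.30 px.
Left offset = (2551 − 2216.30)/2 = 167.35 px; top offset = 0.
Top-right is two-thirds across and one-third down within the crop:
x = 167.35 + 2 × 2216.30/3 ≈ 1645; y = 0.00 + 1 × 1198.00/3 ≈ 399.

x = 1645 px, y = 399 px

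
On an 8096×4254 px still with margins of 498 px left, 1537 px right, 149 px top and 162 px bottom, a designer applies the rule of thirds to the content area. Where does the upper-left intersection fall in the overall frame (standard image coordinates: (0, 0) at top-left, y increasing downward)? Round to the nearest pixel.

x = 2518 px, y = 1463 px

Content width = 8096 − 498 − 1537 = 6061 px; content height = 4254 − 149 − 162 = 3943 px.
Upper-left is one-third across and one-third down within the content area.
x = 498 + 1 × 6061/3 = 498 + 2020.33 ≈ 2518
y = 149 + 1 × 3943/3 = 149 + 1314.33 ≈ 1463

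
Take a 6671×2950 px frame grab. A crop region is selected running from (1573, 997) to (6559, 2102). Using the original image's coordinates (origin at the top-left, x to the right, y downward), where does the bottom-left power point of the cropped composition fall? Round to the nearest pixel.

Crop width = 6559 − 1573 = 4986 px; one third is 1662.00 px.
Crop height = 2102 − 997 = 1105 px; one third is 368.33 px.
The bottom-left point is one-third across and two-thirds down within the crop:
x = 1573 + 1 × 1662.00 ≈ 3235; y = 997 + 2 × 368.33 ≈ 1734.

x = 3235 px, y = 1734 px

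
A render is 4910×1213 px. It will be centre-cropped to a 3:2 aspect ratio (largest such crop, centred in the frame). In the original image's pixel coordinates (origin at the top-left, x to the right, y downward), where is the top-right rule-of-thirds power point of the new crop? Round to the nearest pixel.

4910/1213 > 3/2, so the 3:2 crop keeps the full height 1213 and trims width to 1213 × 3/2 = 1819.50 px.
Left offset = (4910 − 1819.50)/2 = 1545.25 px; top offset = 0.
Top-right is two-thirds across and one-third down within the crop:
x = 1545.25 + 2 × 1819.50/3 ≈ 2758; y = 0.00 + 1 × 1213.00/3 ≈ 404.

x = 2758 px, y = 404 px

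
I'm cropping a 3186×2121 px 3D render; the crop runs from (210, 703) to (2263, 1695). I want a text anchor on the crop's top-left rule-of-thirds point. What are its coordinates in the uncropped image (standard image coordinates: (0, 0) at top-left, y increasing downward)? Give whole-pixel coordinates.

Crop width = 2263 − 210 = 2053 px; one third is 684.33 px.
Crop height = 1695 − 703 = 992 px; one third is 330.67 px.
The top-left point is one-third across and one-third down within the crop:
x = 210 + 1 × 684.33 ≈ 894; y = 703 + 1 × 330.67 ≈ 1034.

x = 894 px, y = 1034 px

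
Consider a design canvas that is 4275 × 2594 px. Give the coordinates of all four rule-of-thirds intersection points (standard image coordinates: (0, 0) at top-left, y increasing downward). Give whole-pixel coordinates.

One third of 4275 is 1425; one third of 2594 is 864.67.
Vertical third lines at x = 1425 and x = 2850; horizontal third lines at y = 865 and y = 1729.

(1425, 865), (2850, 865), (1425, 1729), (2850, 1729)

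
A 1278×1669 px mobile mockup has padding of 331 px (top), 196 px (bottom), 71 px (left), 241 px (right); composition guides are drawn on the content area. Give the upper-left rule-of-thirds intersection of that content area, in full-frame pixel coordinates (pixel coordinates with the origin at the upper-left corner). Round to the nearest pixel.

Content width = 1278 − 71 − 241 = 966 px; content height = 1669 − 331 − 196 = 1142 px.
Upper-left is one-third across and one-third down within the content area.
x = 71 + 1 × 966/3 = 71 + 322.00 ≈ 393
y = 331 + 1 × 1142/3 = 331 + 380.67 ≈ 712

x = 393 px, y = 712 px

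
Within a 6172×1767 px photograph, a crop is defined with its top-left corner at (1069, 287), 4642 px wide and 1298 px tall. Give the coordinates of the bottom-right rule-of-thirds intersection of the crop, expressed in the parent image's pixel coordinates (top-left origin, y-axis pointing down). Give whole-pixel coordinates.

(4164, 1152)

One third of the crop width 4642 is 1547.33 px.
One third of the crop height 1298 is 432.67 px.
The bottom-right point is two-thirds across and two-thirds down within the crop:
x = 1069 + 2 × 1547.33 ≈ 4164; y = 287 + 2 × 432.67 ≈ 1152.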